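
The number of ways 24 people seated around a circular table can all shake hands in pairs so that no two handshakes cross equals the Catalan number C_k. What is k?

12

Non-crossing handshake pairings of 2n people are counted by C_n; 24 people gives n = 12.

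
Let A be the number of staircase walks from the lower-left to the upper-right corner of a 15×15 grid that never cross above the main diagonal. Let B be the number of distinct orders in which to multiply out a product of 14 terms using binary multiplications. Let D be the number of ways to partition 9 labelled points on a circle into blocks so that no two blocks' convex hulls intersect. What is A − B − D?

8947083

Sub-diagonal monotone paths from (0,0) to (15,15) biject with Dyck paths of semilength 15, giving C_15. So A = C_15 = 9694845.
Parenthesizations of m factors correspond to full binary trees with m leaves, counted by C_{m−1}; m = 14 gives C_13. So B = C_13 = 742900.
The non-crossing partitions of [9] form a lattice of size C_9. So D = C_9 = 4862.
A − B − D = 9694845 − 742900 − 4862 = 8947083.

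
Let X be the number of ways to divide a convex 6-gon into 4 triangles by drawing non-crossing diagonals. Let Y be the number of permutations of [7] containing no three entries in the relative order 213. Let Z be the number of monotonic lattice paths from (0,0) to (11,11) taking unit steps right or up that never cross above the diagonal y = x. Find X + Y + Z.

A convex 6-gon is triangulated into 4 triangles, and the number of such triangulations is the Catalan number C_{6−2} = C_4. So X = C_4 = 14.
Permutations of [n] avoiding any single length-3 pattern are counted by C_n; here n = 7. So Y = C_7 = 429.
Sub-diagonal monotone paths from (0,0) to (11,11) biject with Dyck paths of semilength 11, giving C_11. So Z = C_11 = 58786.
X + Y + Z = 14 + 429 + 58786 = 59229.

59229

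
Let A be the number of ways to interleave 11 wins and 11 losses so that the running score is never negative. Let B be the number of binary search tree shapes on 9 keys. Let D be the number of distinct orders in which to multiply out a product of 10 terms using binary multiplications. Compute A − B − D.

Reading a vote for the leader as '(' and for the other as ')' turns such a sequence into a balanced string of 11 pairs, so the count is C_11. So A = C_11 = 58786.
Binary trees (left/right distinguished) on n nodes are counted by C_n; here n = 9. So B = C_9 = 4862.
Bracketing 10 factors into binary products is counted by C_{10−1} = C_9. So D = C_9 = 4862.
A − B − D = 58786 − 4862 − 4862 = 49062.

49062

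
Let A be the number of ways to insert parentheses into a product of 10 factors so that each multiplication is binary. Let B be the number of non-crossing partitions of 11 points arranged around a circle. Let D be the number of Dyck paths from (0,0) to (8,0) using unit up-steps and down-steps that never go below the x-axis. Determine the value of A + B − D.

Ways to associate a product of 10 factors correspond to binary trees on 10 leaves, so the count is C_9. So A = C_9 = 4862.
Non-crossing partitions of an n-element set are counted by C_n; here n = 11. So B = C_11 = 58786.
Dyck paths of semilength n (length 2n) are counted by C_n; here n = 4. So D = C_4 = 14.
A + B − D = 4862 + 58786 − 14 = 63634.

63634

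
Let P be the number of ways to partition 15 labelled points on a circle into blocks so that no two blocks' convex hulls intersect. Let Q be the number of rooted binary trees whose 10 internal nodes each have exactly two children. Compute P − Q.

The non-crossing partitions of [15] form a lattice of size C_15. So P = C_15 = 9694845.
The number of full binary trees on 10 internal nodes is the Catalan number C_10. So Q = C_10 = 16796.
P − Q = 9694845 − 16796 = 9678049.

9678049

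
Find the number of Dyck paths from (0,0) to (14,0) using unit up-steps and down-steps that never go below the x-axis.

Dyck paths of semilength n (length 2n) are counted by C_n; here n = 7.
C_7 = 429.

429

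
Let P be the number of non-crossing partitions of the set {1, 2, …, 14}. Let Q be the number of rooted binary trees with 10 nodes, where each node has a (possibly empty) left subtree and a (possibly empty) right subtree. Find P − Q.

Non-crossing partitions of an n-element set are counted by C_n; here n = 14. So P = C_14 = 2674440.
Binary trees (left/right distinguished) on n nodes are counted by C_n; here n = 10. So Q = C_10 = 16796.
P − Q = 2674440 − 16796 = 2657644.

2657644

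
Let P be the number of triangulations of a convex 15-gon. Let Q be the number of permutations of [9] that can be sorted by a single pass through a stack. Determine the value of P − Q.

A convex 15-gon is triangulated into 13 triangles, and the number of such triangulations is the Catalan number C_{15−2} = C_13. So P = C_13 = 742900.
By Knuth's characterisation, the stack-sortable permutations of length 9 are the 231-avoiders, numbering C_9. So Q = C_9 = 4862.
P − Q = 742900 − 4862 = 738038.

738038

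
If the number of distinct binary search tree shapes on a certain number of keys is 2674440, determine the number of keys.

14

Binary search tree shapes on n keys are counted by C_n; 2674440 = C_14.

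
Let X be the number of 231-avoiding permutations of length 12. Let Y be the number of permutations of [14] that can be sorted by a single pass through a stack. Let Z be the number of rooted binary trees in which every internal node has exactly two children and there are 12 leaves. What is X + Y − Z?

2823666

For any fixed pattern of length 3, the pattern-avoiding permutations of [12] number C_12. So X = C_12 = 208012.
By Knuth's characterisation, the stack-sortable permutations of length 14 are the 231-avoiders, numbering C_14. So Y = C_14 = 2674440.
A full binary tree with L leaves has L−1 internal nodes and is counted by C_{L−1}; L = 12 gives C_11. So Z = C_11 = 58786.
X + Y − Z = 208012 + 2674440 − 58786 = 2823666.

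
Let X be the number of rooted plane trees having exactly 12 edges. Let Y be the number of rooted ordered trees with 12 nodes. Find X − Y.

A rooted plane tree with 12 edges has 13 nodes, and the count is C_12. So X = C_12 = 208012.
Rooted ordered (plane) trees on m nodes have m−1 edges and are counted by C_{m−1}; m = 12 gives C_11. So Y = C_11 = 58786.
X − Y = 208012 − 58786 = 149226.

149226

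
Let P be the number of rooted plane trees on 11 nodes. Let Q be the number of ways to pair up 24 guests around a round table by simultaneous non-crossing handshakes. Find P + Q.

224808

A rooted plane tree on 11 nodes has 10 edges, and such trees are counted by C_10. So P = C_10 = 16796.
With 24 = 2·12 people, non-crossing handshake pairings are non-crossing perfect matchings on a circle, counted by C_12. So Q = C_12 = 208012.
P + Q = 16796 + 208012 = 224808.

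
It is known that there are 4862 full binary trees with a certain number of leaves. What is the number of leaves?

10

Full binary trees with L leaves are counted by C_{L−1}; 4862 = C_9.
So the index is 9, and the number of leaves is 9 + 1 = 10.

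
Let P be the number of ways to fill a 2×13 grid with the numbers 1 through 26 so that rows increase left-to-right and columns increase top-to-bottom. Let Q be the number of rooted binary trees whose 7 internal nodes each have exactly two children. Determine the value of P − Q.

Standard Young tableaux of shape 2×n are counted by C_n; here n = 13. So P = C_13 = 742900.
The number of full binary trees on 7 internal nodes is the Catalan number C_7. So Q = C_7 = 429.
P − Q = 742900 − 429 = 742471.

742471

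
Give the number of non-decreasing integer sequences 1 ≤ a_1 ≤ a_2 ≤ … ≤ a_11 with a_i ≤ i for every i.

Such sub-staircase sequences of length n are counted by C_n; here n = 11.
C_11 = 58786.

58786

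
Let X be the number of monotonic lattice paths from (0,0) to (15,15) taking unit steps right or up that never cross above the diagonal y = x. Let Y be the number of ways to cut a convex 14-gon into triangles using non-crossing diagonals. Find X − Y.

9486833

Monotone paths in an n×n grid that stay weakly below the diagonal are counted by C_n; here n = 15. So X = C_15 = 9694845.
The number of triangulations of a 14-gon is the Catalan number C_12 (index = sides − 2). So Y = C_12 = 208012.
X − Y = 9694845 − 208012 = 9486833.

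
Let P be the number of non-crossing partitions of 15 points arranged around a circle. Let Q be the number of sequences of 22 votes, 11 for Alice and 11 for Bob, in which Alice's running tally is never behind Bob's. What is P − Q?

9636059

Non-crossing partitions of an n-element set are counted by C_n; here n = 15. So P = C_15 = 9694845.
Reading a vote for the leader as '(' and for the other as ')' turns such a sequence into a balanced string of 11 pairs, so the count is C_11. So Q = C_11 = 58786.
P − Q = 9694845 − 58786 = 9636059.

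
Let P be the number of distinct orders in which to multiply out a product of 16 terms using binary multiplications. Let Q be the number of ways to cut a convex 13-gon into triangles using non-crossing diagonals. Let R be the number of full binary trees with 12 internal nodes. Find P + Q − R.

Bracketing 16 factors into binary products is counted by C_{16−1} = C_15. So P = C_15 = 9694845.
A convex 13-gon is triangulated into 11 triangles, and the number of such triangulations is the Catalan number C_{13−2} = C_11. So Q = C_11 = 58786.
The number of full binary trees on 12 internal nodes is the Catalan number C_12. So R = C_12 = 208012.
P + Q − R = 9694845 + 58786 − 208012 = 9545619.

9545619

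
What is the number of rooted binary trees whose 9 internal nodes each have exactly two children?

The number of full binary trees on 9 internal nodes is the Catalan number C_9.
C_9 = C(18,9)/10 = 48620/10 = 4862.

4862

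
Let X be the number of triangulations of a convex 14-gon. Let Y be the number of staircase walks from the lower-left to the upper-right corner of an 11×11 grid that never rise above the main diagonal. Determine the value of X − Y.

149226

Triangulations of a convex m-gon are counted by C_{m−2}; with m = 14 this is C_12. So X = C_12 = 208012.
Sub-diagonal monotone paths from (0,0) to (11,11) biject with Dyck paths of semilength 11, giving C_11. So Y = C_11 = 58786.
X − Y = 208012 − 58786 = 149226.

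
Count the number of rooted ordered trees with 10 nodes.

4862

Rooted ordered (plane) trees on m nodes have m−1 edges and are counted by C_{m−1}; m = 10 gives C_9.
C_9 = C(18,9)/10 = 48620/10 = 4862.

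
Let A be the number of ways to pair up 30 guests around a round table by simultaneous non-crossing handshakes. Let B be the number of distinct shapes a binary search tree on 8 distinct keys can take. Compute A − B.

With 30 = 2·15 people, non-crossing handshake pairings are non-crossing perfect matchings on a circle, counted by C_15. So A = C_15 = 9694845.
Rooted binary trees with 8 nodes (each child slot possibly empty) number C_8. So B = C_8 = 1430.
A − B = 9694845 − 1430 = 9693415.

9693415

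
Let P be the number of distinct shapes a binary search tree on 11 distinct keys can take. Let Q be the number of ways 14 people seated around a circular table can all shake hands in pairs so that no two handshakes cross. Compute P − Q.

There are C_n binary search tree shapes on n keys; with n = 11 that is C_11. So P = C_11 = 58786.
With 14 = 2·7 people, non-crossing handshake pairings are non-crossing perfect matchings on a circle, counted by C_7. So Q = C_7 = 429.
P − Q = 58786 − 429 = 58357.

58357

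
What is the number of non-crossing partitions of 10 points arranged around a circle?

The non-crossing partitions of [10] form a lattice of size C_10.
C_10 = C(20,10)/11 = 184756/11 = 16796.

16796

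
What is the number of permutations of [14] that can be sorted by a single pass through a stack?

2674440

Stack-sortable permutations are exactly the 231-avoiding ones, counted by C_n; here n = 14.
C_14 = C(28,14)/15 = 40116600/15 = 2674440.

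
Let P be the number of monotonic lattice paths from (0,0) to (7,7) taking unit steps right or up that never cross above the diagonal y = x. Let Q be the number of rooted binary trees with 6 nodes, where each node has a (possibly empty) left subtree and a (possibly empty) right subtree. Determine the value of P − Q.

297

Sub-diagonal monotone paths from (0,0) to (7,7) biject with Dyck paths of semilength 7, giving C_7. So P = C_7 = 429.
Binary trees (left/right distinguished) on n nodes are counted by C_n; here n = 6. So Q = C_6 = 132.
P − Q = 429 − 132 = 297.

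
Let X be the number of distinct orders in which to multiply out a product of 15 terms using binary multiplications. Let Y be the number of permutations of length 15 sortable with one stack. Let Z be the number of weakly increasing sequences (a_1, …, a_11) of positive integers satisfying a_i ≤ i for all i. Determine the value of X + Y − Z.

12310499

Ways to associate a product of 15 factors correspond to binary trees on 15 leaves, so the count is C_14. So X = C_14 = 2674440.
Stack-sortable permutations are exactly the 231-avoiding ones, counted by C_n; here n = 15. So Y = C_15 = 9694845.
Such sub-staircase sequences of length n are counted by C_n; here n = 11. So Z = C_11 = 58786.
X + Y − Z = 2674440 + 9694845 − 58786 = 12310499.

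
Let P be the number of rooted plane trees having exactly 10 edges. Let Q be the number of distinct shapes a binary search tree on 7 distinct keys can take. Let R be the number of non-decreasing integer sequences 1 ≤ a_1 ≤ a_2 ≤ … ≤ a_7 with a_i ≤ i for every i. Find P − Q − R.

15938

A rooted plane tree with 10 edges has 11 nodes, and the count is C_10. So P = C_10 = 16796.
There are C_n binary search tree shapes on n keys; with n = 7 that is C_7. So Q = C_7 = 429.
Weakly increasing sequences with a_i ≤ i biject with Dyck paths of semilength 7, so there are C_7. So R = C_7 = 429.
P − Q − R = 16796 − 429 − 429 = 15938.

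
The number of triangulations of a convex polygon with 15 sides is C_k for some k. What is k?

13

A convex 15-gon is triangulated into 13 triangles, and the number of such triangulations is the Catalan number C_{15−2} = C_13.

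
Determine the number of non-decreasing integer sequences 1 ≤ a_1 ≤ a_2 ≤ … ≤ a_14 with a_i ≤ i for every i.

Weakly increasing sequences with a_i ≤ i biject with Dyck paths of semilength 14, so there are C_14.
C_14 = C_13 · 2(2·13+1)/(13+2) = 742900 · 54/15 = 2674440.

2674440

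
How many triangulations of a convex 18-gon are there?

The number of triangulations of an 18-gon is the Catalan number C_16 (index = sides − 2).
C_16 = C_15 · 2(2·15+1)/(15+2) = 9694845 · 62/17 = 35357670.

35357670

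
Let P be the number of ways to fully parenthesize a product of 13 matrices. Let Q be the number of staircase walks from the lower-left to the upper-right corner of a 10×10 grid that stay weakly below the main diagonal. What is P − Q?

Bracketing 13 factors into binary products is counted by C_{13−1} = C_12. So P = C_12 = 208012.
Monotone paths in an n×n grid that stay weakly below the diagonal are counted by C_n; here n = 10. So Q = C_10 = 16796.
P − Q = 208012 − 16796 = 191216.

191216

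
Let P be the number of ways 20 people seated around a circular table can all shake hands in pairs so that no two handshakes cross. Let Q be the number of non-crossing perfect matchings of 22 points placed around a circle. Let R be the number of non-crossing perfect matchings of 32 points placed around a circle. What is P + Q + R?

With 20 = 2·10 people, non-crossing handshake pairings are non-crossing perfect matchings on a circle, counted by C_10. So P = C_10 = 16796.
Pairing 22 circle points by 11 non-crossing chords gives C_11 matchings. So Q = C_11 = 58786.
Non-crossing perfect matchings of 2n points on a circle are counted by C_n; with 32 points, n = 16. So R = C_16 = 35357670.
P + Q + R = 16796 + 58786 + 35357670 = 35433252.

35433252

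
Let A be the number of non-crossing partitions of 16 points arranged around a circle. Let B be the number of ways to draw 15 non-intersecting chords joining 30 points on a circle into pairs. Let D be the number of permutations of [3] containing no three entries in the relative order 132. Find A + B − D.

45052510

The non-crossing partitions of [16] form a lattice of size C_16. So A = C_16 = 35357670.
Non-crossing perfect matchings of 2n points on a circle are counted by C_n; with 30 points, n = 15. So B = C_15 = 9694845.
For any fixed pattern of length 3, the pattern-avoiding permutations of [3] number C_3. So D = C_3 = 5.
A + B − D = 35357670 + 9694845 − 5 = 45052510.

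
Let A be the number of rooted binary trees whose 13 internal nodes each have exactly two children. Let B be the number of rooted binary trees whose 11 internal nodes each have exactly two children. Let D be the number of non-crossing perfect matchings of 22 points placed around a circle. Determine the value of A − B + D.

742900

The number of full binary trees on 13 internal nodes is the Catalan number C_13. So A = C_13 = 742900.
Full binary trees with n internal nodes are counted by C_n; here n = 11. So B = C_11 = 58786.
Non-crossing perfect matchings of 2n points on a circle are counted by C_n; with 22 points, n = 11. So D = C_11 = 58786.
A − B + D = 742900 − 58786 + 58786 = 742900.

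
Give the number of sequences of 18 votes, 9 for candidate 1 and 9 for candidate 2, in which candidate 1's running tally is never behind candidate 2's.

4862

Ballot sequences with n votes each where one side never trails are Dyck words, counted by C_n; here n = 9.
C_9 = 4862.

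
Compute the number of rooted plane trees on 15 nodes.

2674440

Rooted ordered (plane) trees on m nodes have m−1 edges and are counted by C_{m−1}; m = 15 gives C_14.
C_14 = C(28,14)/15 = 40116600/15 = 2674440.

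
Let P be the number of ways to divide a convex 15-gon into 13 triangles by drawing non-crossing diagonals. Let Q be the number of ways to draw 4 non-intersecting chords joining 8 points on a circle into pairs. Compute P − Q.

742886

The number of triangulations of a 15-gon is the Catalan number C_13 (index = sides − 2). So P = C_13 = 742900.
Non-crossing perfect matchings of 2n points on a circle are counted by C_n; with 8 points, n = 4. So Q = C_4 = 14.
P − Q = 742900 − 14 = 742886.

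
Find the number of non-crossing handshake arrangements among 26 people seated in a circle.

With 26 = 2·13 people, non-crossing handshake pairings are non-crossing perfect matchings on a circle, counted by C_13.
C_13 = 742900.

742900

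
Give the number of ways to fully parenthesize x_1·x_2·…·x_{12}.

58786

Parenthesizations of m factors correspond to full binary trees with m leaves, counted by C_{m−1}; m = 12 gives C_11.
C_11 = 58786.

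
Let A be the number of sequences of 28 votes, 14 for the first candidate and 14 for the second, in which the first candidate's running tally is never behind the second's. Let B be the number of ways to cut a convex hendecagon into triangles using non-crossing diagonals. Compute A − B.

2669578

Reading a vote for the leader as '(' and for the other as ')' turns such a sequence into a balanced string of 14 pairs, so the count is C_14. So A = C_14 = 2674440.
A convex 11-gon is triangulated into 9 triangles, and the number of such triangulations is the Catalan number C_{11−2} = C_9. So B = C_9 = 4862.
A − B = 2674440 − 4862 = 2669578.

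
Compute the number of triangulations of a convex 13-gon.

A convex 13-gon is triangulated into 11 triangles, and the number of such triangulations is the Catalan number C_{13−2} = C_11.
C_11 = C(22,11)/12 = 705432/12 = 58786.

58786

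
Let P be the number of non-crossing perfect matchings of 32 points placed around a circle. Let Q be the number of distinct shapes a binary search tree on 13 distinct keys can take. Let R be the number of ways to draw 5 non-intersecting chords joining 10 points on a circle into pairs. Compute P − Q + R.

Pairing 32 circle points by 16 non-crossing chords gives C_16 matchings. So P = C_16 = 35357670.
Rooted binary trees with 13 nodes (each child slot possibly empty) number C_13. So Q = C_13 = 742900.
Pairing 10 circle points by 5 non-crossing chords gives C_5 matchings. So R = C_5 = 42.
P − Q + R = 35357670 − 742900 + 42 = 34614812.

34614812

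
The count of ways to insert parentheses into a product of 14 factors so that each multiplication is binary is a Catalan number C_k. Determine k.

Bracketing 14 factors into binary products is counted by C_{14−1} = C_13.

13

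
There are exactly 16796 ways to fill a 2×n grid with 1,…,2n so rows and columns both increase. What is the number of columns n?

10

Standard Young tableaux of shape 2×n are counted by C_n. The Catalan number equal to 16796 is C_10.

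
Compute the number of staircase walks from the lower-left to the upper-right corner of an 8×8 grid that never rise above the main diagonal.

1430

Monotone paths in an n×n grid that stay weakly below the diagonal are counted by C_n; here n = 8.
C_8 = 1430.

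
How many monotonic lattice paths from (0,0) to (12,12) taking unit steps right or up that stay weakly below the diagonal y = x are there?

Sub-diagonal monotone paths from (0,0) to (12,12) biject with Dyck paths of semilength 12, giving C_12.
C_12 = C(24,12)/13 = 2704156/13 = 208012.

208012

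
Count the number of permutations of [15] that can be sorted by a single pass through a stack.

9694845

By Knuth's characterisation, the stack-sortable permutations of length 15 are the 231-avoiders, numbering C_15.
C_15 = 9694845.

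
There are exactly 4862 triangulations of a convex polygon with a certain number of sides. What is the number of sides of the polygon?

Triangulations of a convex m-gon are counted by C_{m−2}. The Catalan number equal to 4862 is C_9.
So m − 2 = 9, giving m = 11 sides.

11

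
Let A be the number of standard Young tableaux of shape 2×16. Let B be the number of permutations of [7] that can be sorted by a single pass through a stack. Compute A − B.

35357241

Standard Young tableaux of shape 2×n are counted by C_n; here n = 16. So A = C_16 = 35357670.
By Knuth's characterisation, the stack-sortable permutations of length 7 are the 231-avoiders, numbering C_7. So B = C_7 = 429.
A − B = 35357670 − 429 = 35357241.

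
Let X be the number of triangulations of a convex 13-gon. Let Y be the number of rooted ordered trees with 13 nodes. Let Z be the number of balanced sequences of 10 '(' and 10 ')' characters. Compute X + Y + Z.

Triangulations of a convex m-gon are counted by C_{m−2}; with m = 13 this is C_11. So X = C_11 = 58786.
Rooted ordered (plane) trees on m nodes have m−1 edges and are counted by C_{m−1}; m = 13 gives C_12. So Y = C_12 = 208012.
With 10 pairs the number of balanced bracket strings is the Catalan number C_10. So Z = C_10 = 16796.
X + Y + Z = 58786 + 208012 + 16796 = 283594.

283594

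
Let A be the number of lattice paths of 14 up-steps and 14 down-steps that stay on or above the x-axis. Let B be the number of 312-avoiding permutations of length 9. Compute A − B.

Paths of 14 up- and 14 down-steps that never dip below the axis are Dyck paths; their count is C_14. So A = C_14 = 2674440.
For any fixed pattern of length 3, the pattern-avoiding permutations of [9] number C_9. So B = C_9 = 4862.
A − B = 2674440 − 4862 = 2669578.

2669578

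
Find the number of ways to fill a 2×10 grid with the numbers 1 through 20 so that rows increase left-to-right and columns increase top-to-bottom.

Standard Young tableaux of shape 2×n are counted by C_n; here n = 10.
C_10 = 16796.

16796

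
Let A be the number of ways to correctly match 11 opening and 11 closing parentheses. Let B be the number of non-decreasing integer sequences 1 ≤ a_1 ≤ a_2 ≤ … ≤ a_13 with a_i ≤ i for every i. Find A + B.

801686

With 11 pairs the number of balanced bracket strings is the Catalan number C_11. So A = C_11 = 58786.
Weakly increasing sequences with a_i ≤ i biject with Dyck paths of semilength 13, so there are C_13. So B = C_13 = 742900.
A + B = 58786 + 742900 = 801686.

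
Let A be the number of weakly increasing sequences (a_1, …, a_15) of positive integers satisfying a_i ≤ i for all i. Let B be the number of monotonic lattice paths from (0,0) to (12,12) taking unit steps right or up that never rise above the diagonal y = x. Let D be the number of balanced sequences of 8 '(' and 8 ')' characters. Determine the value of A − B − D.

Such sub-staircase sequences of length n are counted by C_n; here n = 15. So A = C_15 = 9694845.
Sub-diagonal monotone paths from (0,0) to (12,12) biject with Dyck paths of semilength 12, giving C_12. So B = C_12 = 208012.
Balanced strings of n pairs of brackets are counted by C_n; here n = 8. So D = C_8 = 1430.
A − B − D = 9694845 − 208012 − 1430 = 9485403.

9485403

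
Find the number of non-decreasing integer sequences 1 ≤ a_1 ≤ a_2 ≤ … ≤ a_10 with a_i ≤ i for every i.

16796

Weakly increasing sequences with a_i ≤ i biject with Dyck paths of semilength 10, so there are C_10.
C_10 = C(20,10)/11 = 184756/11 = 16796.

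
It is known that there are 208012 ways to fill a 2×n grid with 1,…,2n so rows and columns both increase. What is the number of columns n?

12

Standard Young tableaux of shape 2×n are counted by C_n, and C_12 = 208012.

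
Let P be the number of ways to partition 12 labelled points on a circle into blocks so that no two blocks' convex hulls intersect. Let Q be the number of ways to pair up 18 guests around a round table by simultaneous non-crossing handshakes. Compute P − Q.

The non-crossing partitions of [12] form a lattice of size C_12. So P = C_12 = 208012.
With 18 = 2·9 people, non-crossing handshake pairings are non-crossing perfect matchings on a circle, counted by C_9. So Q = C_9 = 4862.
P − Q = 208012 − 4862 = 203150.

203150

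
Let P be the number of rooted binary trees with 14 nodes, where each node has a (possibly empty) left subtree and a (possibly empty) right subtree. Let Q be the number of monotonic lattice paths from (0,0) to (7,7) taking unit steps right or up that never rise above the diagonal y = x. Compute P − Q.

Binary trees (left/right distinguished) on n nodes are counted by C_n; here n = 14. So P = C_14 = 2674440.
Monotone paths in an n×n grid that stay weakly below the diagonal are counted by C_n; here n = 7. So Q = C_7 = 429.
P − Q = 2674440 − 429 = 2674011.

2674011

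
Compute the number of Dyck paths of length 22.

Dyck paths of semilength n (length 2n) are counted by C_n; here n = 11.
C_11 = C_10 · 2(2·10+1)/(10+2) = 16796 · 42/12 = 58786.

58786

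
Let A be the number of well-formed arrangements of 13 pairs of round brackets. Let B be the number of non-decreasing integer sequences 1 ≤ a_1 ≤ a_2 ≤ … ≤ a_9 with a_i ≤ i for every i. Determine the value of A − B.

With 13 pairs the number of balanced bracket strings is the Catalan number C_13. So A = C_13 = 742900.
Such sub-staircase sequences of length n are counted by C_n; here n = 9. So B = C_9 = 4862.
A − B = 742900 − 4862 = 738038.

738038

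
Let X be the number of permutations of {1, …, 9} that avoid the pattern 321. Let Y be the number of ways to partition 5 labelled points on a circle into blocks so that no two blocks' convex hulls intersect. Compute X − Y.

For any fixed pattern of length 3, the pattern-avoiding permutations of [9] number C_9. So X = C_9 = 4862.
Non-crossing partitions of an n-element set are counted by C_n; here n = 5. So Y = C_5 = 42.
X − Y = 4862 − 42 = 4820.

4820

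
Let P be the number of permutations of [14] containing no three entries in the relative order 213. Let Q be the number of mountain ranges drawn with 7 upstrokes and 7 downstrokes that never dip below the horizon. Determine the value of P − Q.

For any fixed pattern of length 3, the pattern-avoiding permutations of [14] number C_14. So P = C_14 = 2674440.
A Dyck path with 7 up-steps and 7 down-steps has semilength 7, so there are C_7 of them. So Q = C_7 = 429.
P − Q = 2674440 − 429 = 2674011.

2674011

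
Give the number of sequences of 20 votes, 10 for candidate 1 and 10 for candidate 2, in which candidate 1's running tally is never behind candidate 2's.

16796

Reading a vote for the leader as '(' and for the other as ')' turns such a sequence into a balanced string of 10 pairs, so the count is C_10.
C_10 = C(20,10)/11 = 184756/11 = 16796.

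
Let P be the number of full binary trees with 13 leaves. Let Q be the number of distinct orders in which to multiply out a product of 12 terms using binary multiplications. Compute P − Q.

A full binary tree with L leaves has L−1 internal nodes and is counted by C_{L−1}; L = 13 gives C_12. So P = C_12 = 208012.
Ways to associate a product of 12 factors correspond to binary trees on 12 leaves, so the count is C_11. So Q = C_11 = 58786.
P − Q = 208012 − 58786 = 149226.

149226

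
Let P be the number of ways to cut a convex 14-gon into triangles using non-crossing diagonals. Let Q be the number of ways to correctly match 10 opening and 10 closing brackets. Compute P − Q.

191216

A convex 14-gon is triangulated into 12 triangles, and the number of such triangulations is the Catalan number C_{14−2} = C_12. So P = C_12 = 208012.
With 10 pairs the number of balanced bracket strings is the Catalan number C_10. So Q = C_10 = 16796.
P − Q = 208012 − 16796 = 191216.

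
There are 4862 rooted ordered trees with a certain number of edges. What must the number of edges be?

9

Rooted ordered trees with n edges are counted by C_n. Since C_9 = 4862, the index is 9.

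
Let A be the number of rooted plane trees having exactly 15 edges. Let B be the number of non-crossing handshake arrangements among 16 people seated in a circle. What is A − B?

Rooted ordered trees with n edges are counted by C_n; here n = 15. So A = C_15 = 9694845.
With 16 = 2·8 people, non-crossing handshake pairings are non-crossing perfect matchings on a circle, counted by C_8. So B = C_8 = 1430.
A − B = 9694845 − 1430 = 9693415.

9693415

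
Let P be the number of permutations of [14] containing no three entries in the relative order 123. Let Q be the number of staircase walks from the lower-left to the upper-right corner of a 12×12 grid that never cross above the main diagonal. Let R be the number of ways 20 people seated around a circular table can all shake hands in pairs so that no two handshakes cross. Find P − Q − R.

2449632

Permutations of [n] avoiding any single length-3 pattern are counted by C_n; here n = 14. So P = C_14 = 2674440.
Monotone paths in an n×n grid that stay weakly below the diagonal are counted by C_n; here n = 12. So Q = C_12 = 208012.
Non-crossing handshake pairings of 2n people are counted by C_n; 20 people gives n = 10. So R = C_10 = 16796.
P − Q − R = 2674440 − 208012 − 16796 = 2449632.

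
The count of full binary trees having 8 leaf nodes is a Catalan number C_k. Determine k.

Full binary trees with 8 leaves have 8−1 = 7 internal nodes, so there are C_7 of them.

7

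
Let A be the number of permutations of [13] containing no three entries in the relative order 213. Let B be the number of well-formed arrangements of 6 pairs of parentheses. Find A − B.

Permutations of [n] avoiding any single length-3 pattern are counted by C_n; here n = 13. So A = C_13 = 742900.
With 6 pairs the number of balanced bracket strings is the Catalan number C_6. So B = C_6 = 132.
A − B = 742900 − 132 = 742768.

742768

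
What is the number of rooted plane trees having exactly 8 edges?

Rooted ordered trees with n edges are counted by C_n; here n = 8.
C_8 = C(16,8)/9 = 12870/9 = 1430.

1430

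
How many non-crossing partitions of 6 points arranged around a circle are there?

132

Non-crossing partitions of an n-element set are counted by C_n; here n = 6.
C_6 = C_5 · 2(2·5+1)/(5+2) = 42 · 22/7 = 132.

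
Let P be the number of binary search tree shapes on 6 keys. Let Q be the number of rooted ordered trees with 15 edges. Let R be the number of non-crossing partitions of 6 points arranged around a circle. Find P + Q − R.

9694845

Binary trees (left/right distinguished) on n nodes are counted by C_n; here n = 6. So P = C_6 = 132.
Rooted ordered trees with n edges are counted by C_n; here n = 15. So Q = C_15 = 9694845.
The non-crossing partitions of [6] form a lattice of size C_6. So R = C_6 = 132.
P + Q − R = 132 + 9694845 − 132 = 9694845.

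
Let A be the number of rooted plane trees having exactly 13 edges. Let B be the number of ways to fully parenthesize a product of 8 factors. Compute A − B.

Rooted ordered trees with n edges are counted by C_n; here n = 13. So A = C_13 = 742900.
Parenthesizations of m factors correspond to full binary trees with m leaves, counted by C_{m−1}; m = 8 gives C_7. So B = C_7 = 429.
A − B = 742900 − 429 = 742471.

742471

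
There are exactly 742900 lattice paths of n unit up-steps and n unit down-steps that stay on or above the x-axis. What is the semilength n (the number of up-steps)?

Dyck paths of semilength n are counted by C_n. The Catalan number equal to 742900 is C_13.

13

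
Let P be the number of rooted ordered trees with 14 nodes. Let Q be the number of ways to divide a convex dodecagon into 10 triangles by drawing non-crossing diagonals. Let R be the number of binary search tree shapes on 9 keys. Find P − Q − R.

721242

A rooted plane tree on 14 nodes has 13 edges, and such trees are counted by C_13. So P = C_13 = 742900.
Triangulations of a convex m-gon are counted by C_{m−2}; with m = 12 this is C_10. So Q = C_10 = 16796.
There are C_n binary search tree shapes on n keys; with n = 9 that is C_9. So R = C_9 = 4862.
P − Q − R = 742900 − 16796 − 4862 = 721242.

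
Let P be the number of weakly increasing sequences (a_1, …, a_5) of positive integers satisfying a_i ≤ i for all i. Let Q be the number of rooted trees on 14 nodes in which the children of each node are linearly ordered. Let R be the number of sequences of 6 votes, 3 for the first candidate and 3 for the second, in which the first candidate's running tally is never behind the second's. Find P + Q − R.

Weakly increasing sequences with a_i ≤ i biject with Dyck paths of semilength 5, so there are C_5. So P = C_5 = 42.
Rooted ordered (plane) trees on m nodes have m−1 edges and are counted by C_{m−1}; m = 14 gives C_13. So Q = C_13 = 742900.
Reading a vote for the leader as '(' and for the other as ')' turns such a sequence into a balanced string of 3 pairs, so the count is C_3. So R = C_3 = 5.
P + Q − R = 42 + 742900 − 5 = 742937.

742937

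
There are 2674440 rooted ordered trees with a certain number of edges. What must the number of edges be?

Rooted ordered trees with n edges are counted by C_n, and C_14 = 2674440.

14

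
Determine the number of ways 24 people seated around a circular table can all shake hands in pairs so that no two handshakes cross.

Non-crossing handshake pairings of 2n people are counted by C_n; 24 people gives n = 12.
C_12 = 208012.

208012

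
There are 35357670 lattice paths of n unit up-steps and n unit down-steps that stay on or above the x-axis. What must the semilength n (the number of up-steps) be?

Dyck paths of semilength n are counted by C_n; 35357670 = C_16.

16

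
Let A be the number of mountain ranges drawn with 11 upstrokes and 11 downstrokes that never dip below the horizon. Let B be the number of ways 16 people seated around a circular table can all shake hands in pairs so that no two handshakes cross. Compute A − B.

Dyck paths of semilength n (length 2n) are counted by C_n; here n = 11. So A = C_11 = 58786.
With 16 = 2·8 people, non-crossing handshake pairings are non-crossing perfect matchings on a circle, counted by C_8. So B = C_8 = 1430.
A − B = 58786 − 1430 = 57356.

57356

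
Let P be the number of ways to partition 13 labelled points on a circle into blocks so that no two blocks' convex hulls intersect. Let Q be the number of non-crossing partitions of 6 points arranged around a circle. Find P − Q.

The non-crossing partitions of [13] form a lattice of size C_13. So P = C_13 = 742900.
The non-crossing partitions of [6] form a lattice of size C_6. So Q = C_6 = 132.
P − Q = 742900 − 132 = 742768.

742768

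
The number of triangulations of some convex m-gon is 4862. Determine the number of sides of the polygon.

11

Triangulations of a convex m-gon are counted by C_{m−2}, and C_9 = 4862.
So m − 2 = 9, giving m = 11 sides.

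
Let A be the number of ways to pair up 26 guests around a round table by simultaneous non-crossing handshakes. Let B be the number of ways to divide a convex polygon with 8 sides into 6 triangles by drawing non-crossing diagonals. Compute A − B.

742768

Non-crossing handshake pairings of 2n people are counted by C_n; 26 people gives n = 13. So A = C_13 = 742900.
A convex 8-gon is triangulated into 6 triangles, and the number of such triangulations is the Catalan number C_{8−2} = C_6. So B = C_6 = 132.
A − B = 742900 − 132 = 742768.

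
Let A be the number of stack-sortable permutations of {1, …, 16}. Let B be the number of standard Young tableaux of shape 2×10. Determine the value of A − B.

35340874

By Knuth's characterisation, the stack-sortable permutations of length 16 are the 231-avoiders, numbering C_16. So A = C_16 = 35357670.
Standard Young tableaux of shape 2×n are counted by C_n; here n = 10. So B = C_10 = 16796.
A − B = 35357670 − 16796 = 35340874.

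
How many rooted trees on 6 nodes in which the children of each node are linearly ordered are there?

Rooted ordered (plane) trees on m nodes have m−1 edges and are counted by C_{m−1}; m = 6 gives C_5.
C_5 = C(10,5)/6 = 252/6 = 42.

42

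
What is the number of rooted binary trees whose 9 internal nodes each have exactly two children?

The number of full binary trees on 9 internal nodes is the Catalan number C_9.
C_9 = C_8 · 2(2·8+1)/(8+2) = 1430 · 34/10 = 4862.

4862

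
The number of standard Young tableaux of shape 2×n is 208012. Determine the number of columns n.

12

Standard Young tableaux of shape 2×n are counted by C_n; 208012 = C_12.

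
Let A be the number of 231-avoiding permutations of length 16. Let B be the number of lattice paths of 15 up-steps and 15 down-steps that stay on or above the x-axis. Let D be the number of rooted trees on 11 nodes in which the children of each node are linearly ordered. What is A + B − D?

45035719

For any fixed pattern of length 3, the pattern-avoiding permutations of [16] number C_16. So A = C_16 = 35357670.
Dyck paths of semilength n (length 2n) are counted by C_n; here n = 15. So B = C_15 = 9694845.
Rooted ordered (plane) trees on m nodes have m−1 edges and are counted by C_{m−1}; m = 11 gives C_10. So D = C_10 = 16796.
A + B − D = 35357670 + 9694845 − 16796 = 45035719.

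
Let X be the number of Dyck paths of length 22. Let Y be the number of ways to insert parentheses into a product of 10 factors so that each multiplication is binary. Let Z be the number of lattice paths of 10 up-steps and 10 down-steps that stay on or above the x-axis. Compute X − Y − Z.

A Dyck path with 11 up-steps and 11 down-steps has semilength 11, so there are C_11 of them. So X = C_11 = 58786.
Ways to associate a product of 10 factors correspond to binary trees on 10 leaves, so the count is C_9. So Y = C_9 = 4862.
A Dyck path with 10 up-steps and 10 down-steps has semilength 10, so there are C_10 of them. So Z = C_10 = 16796.
X − Y − Z = 58786 − 4862 − 16796 = 37128.

37128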